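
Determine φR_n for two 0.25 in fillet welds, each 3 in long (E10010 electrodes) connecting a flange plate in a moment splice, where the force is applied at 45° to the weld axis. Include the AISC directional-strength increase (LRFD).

φR_n ≈ 61.9 kip

E100XX → F_EXX = 100 ksi.
t_e = 0.707 × 0.25 = 0.1767 in; A_we = 0.1767 × 6 = 1.06 in².
Directional factor: 1.0 + 0.5 sin^1.5(45°) = 1.297.
F_nw = 0.6 × 100 × 1.297 = 77.84 ksi.
φR_n = 0.75 × 77.84 × 1.06 = 61.91 kip.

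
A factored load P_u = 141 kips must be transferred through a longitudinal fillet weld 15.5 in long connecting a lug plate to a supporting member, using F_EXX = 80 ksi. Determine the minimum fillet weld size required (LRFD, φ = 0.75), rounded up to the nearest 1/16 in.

Total weld length L = 15.5 in.
Required throat t_e = P_u / (φ × 0.6 F_EXX × L) = 141 / (0.75 × 0.6 × 80 × 15.5) = 0.2527 in.
Required leg w = t_e / 0.707 = 0.3574 in → use 3/8 in.

w = 3/8 in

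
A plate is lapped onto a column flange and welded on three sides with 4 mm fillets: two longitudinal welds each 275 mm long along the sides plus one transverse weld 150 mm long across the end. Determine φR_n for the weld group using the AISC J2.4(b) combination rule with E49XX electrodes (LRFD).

E49XX → F_EXX = 490 MPa.
t_e = 0.707 × 4 = 2.828 mm.
R_nwl = 0.6 × 490 × 2.828 × 550 × 10⁻³ = 457.3 kN (longitudinal, 2 welds).
R_nwt = 0.6 × 490 × 2.828 × 150 × 10⁻³ = 124.7 kN (transverse, base value).
(i) R_nwl + R_nwt = 582 kN; (ii) 0.85 R_nwl + 1.5 R_nwt = 575.8 kN.
R_n = max = 582 kN [governs: (i)]; φR_n = 436.5 kN.

φR_n ≈ 437 kN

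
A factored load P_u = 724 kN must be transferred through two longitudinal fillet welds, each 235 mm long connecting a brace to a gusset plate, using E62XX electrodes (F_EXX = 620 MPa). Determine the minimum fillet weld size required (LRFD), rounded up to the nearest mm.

Total weld length L = 470 mm.
Required throat t_e = P_u / (φ × 0.6 F_EXX × L) = 724 / (0.75 × 0.6 × 620 × 470 × 10⁻³) = 5.521 mm.
Required leg w = t_e / 0.707 = 7.809 mm → use 8 mm.

w = 8 mm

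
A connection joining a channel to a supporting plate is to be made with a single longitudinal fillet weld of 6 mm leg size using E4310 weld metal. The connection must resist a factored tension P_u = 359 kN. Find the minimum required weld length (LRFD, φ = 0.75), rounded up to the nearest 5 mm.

E43XX → F_EXX = 430 MPa.
Throat t_e = 0.707 × 6 = 4.242 mm.
φr_n = 0.75 × 0.6 × 430 × 4.242 × 10⁻³ = 0.8208 kN/mm.
L_req = P_u / φr_n = 359 / 0.8208 = 437.4 mm total.
Round up → use L = 440 mm.

L = 440 mm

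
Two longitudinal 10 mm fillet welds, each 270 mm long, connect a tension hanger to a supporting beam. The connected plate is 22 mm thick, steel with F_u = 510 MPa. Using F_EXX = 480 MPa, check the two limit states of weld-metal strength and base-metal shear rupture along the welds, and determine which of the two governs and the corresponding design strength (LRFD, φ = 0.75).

t_e = 0.707 × 10 = 7.07 mm; L = 540 mm.
Weld metal: φR_n = 0.75 × 0.6 × 480 × 7.07 × 540 × 10⁻³ = 824.6 kN.
Base metal (shear rupture): φR_n = 0.75 × 0.6 × 510 × 22 × 540 × 10⁻³ = 2726 kN.
Governing: weld metal.

φR_n ≈ 825 kN (weld metal governs)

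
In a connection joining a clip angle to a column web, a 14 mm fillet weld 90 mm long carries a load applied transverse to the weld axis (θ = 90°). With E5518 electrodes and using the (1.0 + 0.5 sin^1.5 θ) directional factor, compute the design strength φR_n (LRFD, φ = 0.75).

φR_n ≈ 331 kN

E55XX → F_EXX = 550 MPa.
t_e = 0.707 × 14 = 9.898 mm; A_we = 9.898 × 90 = 890.8 mm².
Directional factor: 1.0 + 0.5 sin^1.5(90°) = 1.5.
F_nw = 0.6 × 550 × 1.5 = 495 MPa.
φR_n = 0.75 × 495 × 890.8 × 10⁻³ = 330.7 kN.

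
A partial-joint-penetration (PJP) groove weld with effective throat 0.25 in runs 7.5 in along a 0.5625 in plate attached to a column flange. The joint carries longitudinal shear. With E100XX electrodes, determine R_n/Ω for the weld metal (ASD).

R_n/Ω ≈ 56.2 kip

E100XX → F_EXX = 100 ksi.
Effective throat (given) t_e = 0.25 in.
A_we = 0.25 × 7.5 = 1.875 in².
F_nw = 0.6 F_EXX = 60 ksi.
R_n/Ω = (60 × 1.875) / 2.0 = 56.25 kip.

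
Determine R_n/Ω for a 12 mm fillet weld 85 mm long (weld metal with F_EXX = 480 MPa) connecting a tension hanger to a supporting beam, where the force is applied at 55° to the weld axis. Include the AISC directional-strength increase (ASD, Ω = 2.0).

R_n/Ω ≈ 142 kN

t_e = 0.707 × 12 = 8.484 mm; A_we = 8.484 × 85 = 721.1 mm².
Directional factor: 1.0 + 0.5 sin^1.5(55°) = 1.371.
F_nw = 0.6 × 480 × 1.371 = 394.8 MPa.
R_n/Ω = (394.8 × 721.1) / 2.0 × 10⁻³ = 142.3 kN.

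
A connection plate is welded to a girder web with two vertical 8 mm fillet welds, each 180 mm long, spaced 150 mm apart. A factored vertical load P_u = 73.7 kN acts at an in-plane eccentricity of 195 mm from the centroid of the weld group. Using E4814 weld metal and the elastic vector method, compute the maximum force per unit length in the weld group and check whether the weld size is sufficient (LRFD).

f_max ≈ 710 N/mm; adequate

E48XX → F_EXX = 480 MPa.
Total weld length L_w = 360 mm. Treat welds as unit-width lines.
Polar moment about centroid: J = 2[d³/12 + d(b/2)²] = 2[180³/12 + 180×75²] = 2997000 mm³.
Direct shear f_v = P/L_w = 73.7×10³ / 360 = 204.7 N/mm (vertical).
Torsion M = P·e = 73.7×10³ × 195 = 14372000 N·mm.
Critical point at (x, y) = (75, 90) from centroid. f_tx = M·y/J = 431.6 N/mm; f_ty = M·x/J = 359.6 N/mm.
Resultant f_max = √[f_tx² + (f_v + f_ty)²] = √[431.6² + (204.7 + 359.6)²] = 710.5 N/mm.
Capacity per unit length: φr_n = 0.75 × 0.6 × 480 × (0.707 × 8) = 1222 N/mm.
710.5 ≤ 1222 → adequate.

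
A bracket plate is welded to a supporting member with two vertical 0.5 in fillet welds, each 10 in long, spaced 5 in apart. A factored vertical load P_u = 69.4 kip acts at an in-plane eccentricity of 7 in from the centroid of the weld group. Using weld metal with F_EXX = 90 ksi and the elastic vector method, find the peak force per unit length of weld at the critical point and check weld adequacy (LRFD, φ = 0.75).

Total weld length L_w = 20 in. Treat welds as unit-width lines.
Polar moment about centroid: J = 2[d³/12 + d(b/2)²] = 2[10³/12 + 10×2.5²] = 291.7 in³.
Direct shear f_v = P/L_w = 69.4 / 20 = 3.47 kip/in (vertical).
Torsion M = P·e = 69.4 × 7 = 485.8 kip·in.
Critical point at (x, y) = (2.5, 5) from centroid. f_tx = M·y/J = 8.328 kip/in; f_ty = M·x/J = 4.164 kip/in.
Resultant f_max = √[f_tx² + (f_v + f_ty)²] = √[8.328² + (3.47 + 4.164)²] = 11.3 kip/in.
Capacity per unit length: φr_n = 0.75 × 0.6 × 90 × (0.707 × 0.5) = 14.32 kip/in.
11.3 ≤ 14.32 → adequate.

f_max ≈ 11.3 kip/in; adequate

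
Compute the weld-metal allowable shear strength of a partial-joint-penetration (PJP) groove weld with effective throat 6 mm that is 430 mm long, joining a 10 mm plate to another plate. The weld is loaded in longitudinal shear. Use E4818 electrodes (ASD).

E48XX → F_EXX = 480 MPa.
Effective throat (given) t_e = 6 mm.
A_we = 6 × 430 = 2580 mm².
F_nw = 0.6 F_EXX = 288 MPa.
R_n/Ω = (288 × 2580) / 2.0 × 10⁻³ = 371.5 kN.

R_n/Ω ≈ 372 kN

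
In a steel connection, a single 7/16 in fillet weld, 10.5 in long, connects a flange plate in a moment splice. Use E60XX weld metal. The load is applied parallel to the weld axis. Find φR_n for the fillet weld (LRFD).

φR_n ≈ 87.7 kips

E60XX → F_EXX = 60 ksi.
Effective throat t_e = 0.707 × 0.4375 = 0.3093 in.
Total length L = 10.5 in; A_we = 0.3093 × 10.5 = 3.248 in².
F_nw = 0.6 F_EXX = 0.6 × 60 = 36 ksi.
φR_n = 0.75 × 36 × 3.248 = 87.69 kips.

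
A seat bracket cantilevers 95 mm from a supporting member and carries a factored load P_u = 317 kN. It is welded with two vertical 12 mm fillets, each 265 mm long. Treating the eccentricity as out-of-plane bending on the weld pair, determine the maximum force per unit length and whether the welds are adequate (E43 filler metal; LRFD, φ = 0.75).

f_max ≈ 1420 N/mm; adequate

E43XX → F_EXX = 430 MPa.
L_w = 2 × 265 = 530 mm; section modulus (unit throat) S = 2 × L²/6 = 23410 mm².
Direct shear f_v = P/L_w = 317×10³/530 = 598.1 N/mm.
Moment M = P × e = 317×10³ × 95 = 30115000 N·mm; bending f_b = M/S = 1287 N/mm.
f_max = √(f_v² + f_b²) = √(598.1² + 1287²) = 1419 N/mm.
φr_n = 0.75 × 0.6 × 430 × (0.707 × 12) = 1642 N/mm → adequate.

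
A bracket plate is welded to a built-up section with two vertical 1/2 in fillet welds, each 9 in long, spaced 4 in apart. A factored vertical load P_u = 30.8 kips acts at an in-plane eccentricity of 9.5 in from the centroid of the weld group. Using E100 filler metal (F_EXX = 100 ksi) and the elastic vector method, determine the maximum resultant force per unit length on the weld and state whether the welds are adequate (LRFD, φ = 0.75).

f_max ≈ 8.29 kip/in; adequate

Total weld length L_w = 18 in. Treat welds as unit-width lines.
Polar moment about centroid: J = 2[d³/12 + d(b/2)²] = 2[9³/12 + 9×2²] = 193.5 in³.
Direct shear f_v = P/L_w = 30.8 / 18 = 1.711 kip/in (vertical).
Torsion M = P·e = 30.8 × 9.5 = 292.6 kip·in.
Critical point at (x, y) = (2, 4.5) from centroid. f_tx = M·y/J = 6.805 kip/in; f_ty = M·x/J = 3.024 kip/in.
Resultant f_max = √[f_tx² + (f_v + f_ty)²] = √[6.805² + (1.711 + 3.024)²] = 8.29 kip/in.
Capacity per unit length: φr_n = 0.75 × 0.6 × 100 × (0.707 × 0.5) = 15.91 kip/in.
8.29 ≤ 15.91 → adequate.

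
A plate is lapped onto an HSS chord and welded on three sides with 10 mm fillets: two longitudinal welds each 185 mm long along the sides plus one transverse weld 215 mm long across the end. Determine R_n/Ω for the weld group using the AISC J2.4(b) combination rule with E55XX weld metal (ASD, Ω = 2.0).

R_n/Ω ≈ 743 kN

E55XX → F_EXX = 550 MPa.
t_e = 0.707 × 10 = 7.07 mm.
R_nwl = 0.6 × 550 × 7.07 × 370 × 10⁻³ = 863.2 kN (longitudinal, 2 welds).
R_nwt = 0.6 × 550 × 7.07 × 215 × 10⁻³ = 501.6 kN (transverse, base value).
(i) R_nwl + R_nwt = 1365 kN; (ii) 0.85 R_nwl + 1.5 R_nwt = 1486 kN.
R_n = max = 1486 kN [governs: (ii)]; R_n/Ω = 743.1 kN.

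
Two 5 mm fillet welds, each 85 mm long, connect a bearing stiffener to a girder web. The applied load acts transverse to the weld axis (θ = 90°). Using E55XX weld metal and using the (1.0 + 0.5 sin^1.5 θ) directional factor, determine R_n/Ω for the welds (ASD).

E55XX → F_EXX = 550 MPa.
t_e = 0.707 × 5 = 3.535 mm; A_we = 3.535 × 170 = 600.9 mm².
Directional factor: 1.0 + 0.5 sin^1.5(90°) = 1.5.
F_nw = 0.6 × 550 × 1.5 = 495 MPa.
R_n/Ω = (495 × 600.9) / 2.0 × 10⁻³ = 148.7 kN.

R_n/Ω ≈ 149 kN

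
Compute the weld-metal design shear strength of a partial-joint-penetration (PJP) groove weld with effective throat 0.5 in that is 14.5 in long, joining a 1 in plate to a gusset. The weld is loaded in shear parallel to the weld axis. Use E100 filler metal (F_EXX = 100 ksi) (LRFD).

φR_n ≈ 326 kips

Effective throat (given) t_e = 0.5 in.
A_we = 0.5 × 14.5 = 7.25 in².
F_nw = 0.6 F_EXX = 60 ksi.
φR_n = 0.75 × 60 × 7.25 = 326.2 kips.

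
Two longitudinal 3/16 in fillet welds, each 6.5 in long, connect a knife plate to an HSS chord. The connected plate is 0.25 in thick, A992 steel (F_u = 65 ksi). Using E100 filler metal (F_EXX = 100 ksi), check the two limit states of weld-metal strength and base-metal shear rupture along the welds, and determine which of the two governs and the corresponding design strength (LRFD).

t_e = 0.707 × 0.1875 = 0.1326 in; L = 13 in.
Weld metal: φR_n = 0.75 × 0.6 × 100 × 0.1326 × 13 = 77.55 kips.
Base metal (shear rupture): φR_n = 0.75 × 0.6 × 65 × 0.25 × 13 = 95.06 kips.
Governing: weld metal.

φR_n ≈ 77.5 kips (weld metal governs)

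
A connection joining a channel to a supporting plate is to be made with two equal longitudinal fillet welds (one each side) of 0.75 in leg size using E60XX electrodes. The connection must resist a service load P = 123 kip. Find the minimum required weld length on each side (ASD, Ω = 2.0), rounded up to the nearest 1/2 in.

L = 6.5 in on each side

E60XX → F_EXX = 60 ksi.
Throat t_e = 0.707 × 0.75 = 0.5302 in.
r_n/Ω = (0.6 × 60 × 0.5302) / 2.0 = 9.544 kip/in.
L_req = P / (r_n/Ω) = 123 / 9.544 = 12.89 in total.
Per side: 12.89 / 2 = 6.444 in.
Round up → use L = 6.5 in on each side.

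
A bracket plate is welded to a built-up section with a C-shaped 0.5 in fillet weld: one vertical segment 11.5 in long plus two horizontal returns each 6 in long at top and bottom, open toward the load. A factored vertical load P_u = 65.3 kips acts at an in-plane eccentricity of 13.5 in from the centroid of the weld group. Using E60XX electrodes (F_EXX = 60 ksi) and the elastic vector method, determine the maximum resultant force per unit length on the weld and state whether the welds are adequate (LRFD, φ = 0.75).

f_max ≈ 12.4 kip/in; NOT adequate

Total weld length L_w = 23.5 in. Treat welds as unit-width lines.
Centroid: x̄ = 2×6×3 / 23.5 = 1.532 in from the vertical weld.
Polar moment about centroid: J = I_x + I_y = [11.5³/12 + 2×6×5.75²] + [11.5×1.532² + 2(6³/12 + 6×1.468²)] = 612.3 in³.
Direct shear f_v = P/L_w = 65.3 / 23.5 = 2.779 kip/in (vertical).
Torsion M = P·e = 65.3 × 13.5 = 881.55 kip·in.
Critical point at (x, y) = (4.468, 5.75) from centroid. f_tx = M·y/J = 8.278 kip/in; f_ty = M·x/J = 6.432 kip/in.
Resultant f_max = √[f_tx² + (f_v + f_ty)²] = √[8.278² + (2.779 + 6.432)²] = 12.38 kip/in.
Capacity per unit length: φr_n = 0.75 × 0.6 × 60 × (0.707 × 0.5) = 9.544 kip/in.
12.38 > 9.544 → NOT adequate.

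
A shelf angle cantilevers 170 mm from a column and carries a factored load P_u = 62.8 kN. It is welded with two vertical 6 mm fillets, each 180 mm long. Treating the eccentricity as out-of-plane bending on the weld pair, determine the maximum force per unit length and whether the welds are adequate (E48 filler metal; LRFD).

f_max ≈ 1000 N/mm; NOT adequate

E48XX → F_EXX = 480 MPa.
L_w = 2 × 180 = 360 mm; section modulus (unit throat) S = 2 × L²/6 = 10800 mm².
Direct shear f_v = P/L_w = 62.8×10³/360 = 174.4 N/mm.
Moment M = P × e = 62.8×10³ × 170 = 10676000 N·mm; bending f_b = M/S = 988.5 N/mm.
f_max = √(f_v² + f_b²) = √(174.4² + 988.5²) = 1004 N/mm.
φr_n = 0.75 × 0.6 × 480 × (0.707 × 6) = 916.3 N/mm → NOT adequate.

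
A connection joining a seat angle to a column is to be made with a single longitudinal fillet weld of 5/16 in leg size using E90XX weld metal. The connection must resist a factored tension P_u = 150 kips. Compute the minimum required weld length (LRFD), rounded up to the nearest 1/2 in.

L = 17 in

E90XX → F_EXX = 90 ksi.
Throat t_e = 0.707 × 0.3125 = 0.2209 in.
φr_n = 0.75 × 0.6 × 90 × 0.2209 = 8.948 kips/in.
L_req = P_u / φr_n = 150 / 8.948 = 16.76 in total.
Round up → use L = 17 in.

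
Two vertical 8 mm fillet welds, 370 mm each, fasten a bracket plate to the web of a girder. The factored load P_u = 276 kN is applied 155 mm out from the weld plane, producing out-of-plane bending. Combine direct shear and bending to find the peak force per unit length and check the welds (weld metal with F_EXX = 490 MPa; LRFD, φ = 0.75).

f_max ≈ 1010 N/mm; adequate

L_w = 2 × 370 = 740 mm; section modulus (unit throat) S = 2 × L²/6 = 45630 mm².
Direct shear f_v = P/L_w = 276×10³/740 = 373 N/mm.
Moment M = P × e = 276×10³ × 155 = 42780000 N·mm; bending f_b = M/S = 937.5 N/mm.
f_max = √(f_v² + f_b²) = √(373² + 937.5²) = 1009 N/mm.
φr_n = 0.75 × 0.6 × 490 × (0.707 × 8) = 1247 N/mm → adequate.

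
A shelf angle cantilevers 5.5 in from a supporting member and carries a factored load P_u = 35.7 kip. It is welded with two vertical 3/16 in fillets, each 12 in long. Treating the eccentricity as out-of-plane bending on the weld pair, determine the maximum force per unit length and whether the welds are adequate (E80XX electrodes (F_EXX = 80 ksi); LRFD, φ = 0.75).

f_max ≈ 4.35 kip/in; adequate

L_w = 2 × 12 = 24 in; section modulus (unit throat) S = 2 × L²/6 = 48 in².
Direct shear f_v = P/L_w = 35.7/24 = 1.488 kip/in.
Moment M = P × e = 35.7 × 5.5 = 196.35 kip·in; bending f_b = M/S = 4.091 kip/in.
f_max = √(f_v² + f_b²) = √(1.488² + 4.091²) = 4.353 kip/in.
φr_n = 0.75 × 0.6 × 80 × (0.707 × 0.1875) = 4.772 kip/in → adequate.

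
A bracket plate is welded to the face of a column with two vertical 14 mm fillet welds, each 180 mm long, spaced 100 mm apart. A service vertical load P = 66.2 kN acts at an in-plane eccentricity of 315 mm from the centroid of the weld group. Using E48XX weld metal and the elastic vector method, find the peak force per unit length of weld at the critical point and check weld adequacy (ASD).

f_max ≈ 1250 N/mm; adequate

E48XX → F_EXX = 480 MPa.
Total weld length L_w = 360 mm. Treat welds as unit-width lines.
Polar moment about centroid: J = 2[d³/12 + d(b/2)²] = 2[180³/12 + 180×50²] = 1872000 mm³.
Direct shear f_v = P/L_w = 66.2×10³ / 360 = 183.9 N/mm (vertical).
Torsion M = P·e = 66.2×10³ × 315 = 20853000 N·mm.
Critical point at (x, y) = (50, 90) from centroid. f_tx = M·y/J = 1003 N/mm; f_ty = M·x/J = 557 N/mm.
Resultant f_max = √[f_tx² + (f_v + f_ty)²] = √[1003² + (183.9 + 557)²] = 1247 N/mm.
Capacity per unit length: r_n/Ω = (1/2.0) × 0.6 × 480 × (0.707 × 14) = 1425 N/mm.
1247 ≤ 1425 → adequate.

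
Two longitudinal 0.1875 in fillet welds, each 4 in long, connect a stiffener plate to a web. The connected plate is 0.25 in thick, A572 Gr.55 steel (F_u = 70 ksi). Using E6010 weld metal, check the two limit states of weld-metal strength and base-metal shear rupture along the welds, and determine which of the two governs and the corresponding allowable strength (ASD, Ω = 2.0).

R_n/Ω ≈ 19.1 kips (weld metal governs)

E60XX → F_EXX = 60 ksi.
t_e = 0.707 × 0.1875 = 0.1326 in; L = 8 in.
Weld metal: R_n/Ω = (1/2.0) × 0.6 × 60 × 0.1326 × 8 = 19.09 kips.
Base metal (shear rupture): R_n/Ω = (1/2.0) × 0.6 × 70 × 0.25 × 8 = 42 kips.
Governing: weld metal.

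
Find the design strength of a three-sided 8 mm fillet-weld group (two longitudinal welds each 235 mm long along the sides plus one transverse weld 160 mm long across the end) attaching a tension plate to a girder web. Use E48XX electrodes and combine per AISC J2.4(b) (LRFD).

E48XX → F_EXX = 480 MPa.
t_e = 0.707 × 8 = 5.656 mm.
R_nwl = 0.6 × 480 × 5.656 × 470 × 10⁻³ = 765.6 kN (longitudinal, 2 welds).
R_nwt = 0.6 × 480 × 5.656 × 160 × 10⁻³ = 260.6 kN (transverse, base value).
(i) R_nwl + R_nwt = 1026 kN; (ii) 0.85 R_nwl + 1.5 R_nwt = 1042 kN.
R_n = max = 1042 kN [governs: (ii)]; φR_n = 781.3 kN.

φR_n ≈ 781 kN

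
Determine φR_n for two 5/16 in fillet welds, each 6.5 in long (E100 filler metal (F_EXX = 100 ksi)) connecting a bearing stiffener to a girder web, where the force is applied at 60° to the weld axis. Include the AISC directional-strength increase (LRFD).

t_e = 0.707 × 0.3125 = 0.2209 in; A_we = 0.2209 × 13 = 2.872 in².
Directional factor: 1.0 + 0.5 sin^1.5(60°) = 1.403.
F_nw = 0.6 × 100 × 1.403 = 84.18 ksi.
φR_n = 0.75 × 84.18 × 2.872 = 181.3 kips.

φR_n ≈ 181 kips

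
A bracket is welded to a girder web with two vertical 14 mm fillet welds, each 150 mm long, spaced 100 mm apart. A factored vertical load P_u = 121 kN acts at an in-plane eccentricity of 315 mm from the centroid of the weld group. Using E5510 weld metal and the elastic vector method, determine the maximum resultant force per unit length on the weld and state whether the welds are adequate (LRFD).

E55XX → F_EXX = 550 MPa.
Total weld length L_w = 300 mm. Treat welds as unit-width lines.
Polar moment about centroid: J = 2[d³/12 + d(b/2)²] = 2[150³/12 + 150×50²] = 1312000 mm³.
Direct shear f_v = P/L_w = 121×10³ / 300 = 403.3 N/mm (vertical).
Torsion M = P·e = 121×10³ × 315 = 38115000 N·mm.
Critical point at (x, y) = (50, 75) from centroid. f_tx = M·y/J = 2178 N/mm; f_ty = M·x/J = 1452 N/mm.
Resultant f_max = √[f_tx² + (f_v + f_ty)²] = √[2178² + (403.3 + 1452)²] = 2861 N/mm.
Capacity per unit length: φr_n = 0.75 × 0.6 × 550 × (0.707 × 14) = 2450 N/mm.
2861 > 2450 → NOT adequate.

f_max ≈ 2860 N/mm; NOT adequate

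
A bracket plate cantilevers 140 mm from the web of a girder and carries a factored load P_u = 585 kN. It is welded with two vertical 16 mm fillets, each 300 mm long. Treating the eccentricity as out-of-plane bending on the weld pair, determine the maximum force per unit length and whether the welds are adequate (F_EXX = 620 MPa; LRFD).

f_max ≈ 2900 N/mm; adequate

L_w = 2 × 300 = 600 mm; section modulus (unit throat) S = 2 × L²/6 = 30000 mm².
Direct shear f_v = P/L_w = 585×10³/600 = 975 N/mm.
Moment M = P × e = 585×10³ × 140 = 81900000 N·mm; bending f_b = M/S = 2730 N/mm.
f_max = √(f_v² + f_b²) = √(975² + 2730²) = 2899 N/mm.
φr_n = 0.75 × 0.6 × 620 × (0.707 × 16) = 3156 N/mm → adequate.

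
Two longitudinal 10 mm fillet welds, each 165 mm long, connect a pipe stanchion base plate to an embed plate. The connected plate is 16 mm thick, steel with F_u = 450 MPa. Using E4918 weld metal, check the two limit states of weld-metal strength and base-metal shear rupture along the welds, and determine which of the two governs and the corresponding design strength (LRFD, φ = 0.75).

E49XX → F_EXX = 490 MPa.
t_e = 0.707 × 10 = 7.07 mm; L = 330 mm.
Weld metal: φR_n = 0.75 × 0.6 × 490 × 7.07 × 330 × 10⁻³ = 514.4 kN.
Base metal (shear rupture): φR_n = 0.75 × 0.6 × 450 × 16 × 330 × 10⁻³ = 1069 kN.
Governing: weld metal.

φR_n ≈ 514 kN (weld metal governs)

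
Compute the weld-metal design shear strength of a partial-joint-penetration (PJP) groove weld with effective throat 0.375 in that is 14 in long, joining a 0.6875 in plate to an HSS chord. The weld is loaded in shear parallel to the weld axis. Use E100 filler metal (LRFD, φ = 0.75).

E100XX → F_EXX = 100 ksi.
Effective throat (given) t_e = 0.375 in.
A_we = 0.375 × 14 = 5.25 in².
F_nw = 0.6 F_EXX = 60 ksi.
φR_n = 0.75 × 60 × 5.25 = 236.2 kip.

φR_n ≈ 236 kip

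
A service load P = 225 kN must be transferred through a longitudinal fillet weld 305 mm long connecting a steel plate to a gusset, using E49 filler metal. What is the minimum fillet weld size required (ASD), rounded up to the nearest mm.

E49XX → F_EXX = 490 MPa.
Total weld length L = 305 mm.
Required throat t_e = P × Ω / (0.6 F_EXX × L) = 225 × 2.0 / (0.6 × 490 × 305 × 10⁻³) = 5.018 mm.
Required leg w = t_e / 0.707 = 7.098 mm → use 8 mm.

w = 8 mm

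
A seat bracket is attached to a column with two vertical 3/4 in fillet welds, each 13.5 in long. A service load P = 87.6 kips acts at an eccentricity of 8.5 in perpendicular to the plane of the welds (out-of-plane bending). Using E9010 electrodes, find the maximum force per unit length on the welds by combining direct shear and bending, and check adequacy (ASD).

f_max ≈ 12.7 kip/in; adequate

E90XX → F_EXX = 90 ksi.
L_w = 2 × 13.5 = 27 in; section modulus (unit throat) S = 2 × L²/6 = 60.75 in².
Direct shear f_v = P/L_w = 87.6/27 = 3.244 kip/in.
Moment M = P × e = 87.6 × 8.5 = 744.6 kip·in; bending f_b = M/S = 12.26 kip/in.
f_max = √(f_v² + f_b²) = √(3.244² + 12.26²) = 12.68 kip/in.
r_n/Ω = (1/2.0) × 0.6 × 90 × (0.707 × 0.75) = 14.32 kip/in → adequate.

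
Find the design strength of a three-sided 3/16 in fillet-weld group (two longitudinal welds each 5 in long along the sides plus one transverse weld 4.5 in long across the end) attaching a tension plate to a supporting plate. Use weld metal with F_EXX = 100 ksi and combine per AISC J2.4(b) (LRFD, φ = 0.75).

φR_n ≈ 91 kip

t_e = 0.707 × 0.1875 = 0.1326 in.
R_nwl = 0.6 × 100 × 0.1326 × 10 = 79.54 kip (longitudinal, 2 welds).
R_nwt = 0.6 × 100 × 0.1326 × 4.5 = 35.79 kip (transverse, base value).
(i) R_nwl + R_nwt = 115.3 kip; (ii) 0.85 R_nwl + 1.5 R_nwt = 121.3 kip.
R_n = max = 121.3 kip [governs: (ii)]; φR_n = 90.97 kip.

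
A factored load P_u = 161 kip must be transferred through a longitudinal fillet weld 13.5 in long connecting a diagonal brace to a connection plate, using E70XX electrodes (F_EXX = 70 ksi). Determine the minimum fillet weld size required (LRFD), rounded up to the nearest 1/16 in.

Total weld length L = 13.5 in.
Required throat t_e = P_u / (φ × 0.6 F_EXX × L) = 161 / (0.75 × 0.6 × 70 × 13.5) = 0.3786 in.
Required leg w = t_e / 0.707 = 0.5355 in → use 9/16 in.

w = 9/16 in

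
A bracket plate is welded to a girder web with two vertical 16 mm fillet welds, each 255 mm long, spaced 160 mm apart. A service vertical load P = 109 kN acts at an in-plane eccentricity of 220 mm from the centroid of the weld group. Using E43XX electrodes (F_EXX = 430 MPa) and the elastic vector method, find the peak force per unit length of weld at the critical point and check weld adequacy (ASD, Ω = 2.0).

Total weld length L_w = 510 mm. Treat welds as unit-width lines.
Polar moment about centroid: J = 2[d³/12 + d(b/2)²] = 2[255³/12 + 255×80²] = 6028000 mm³.
Direct shear f_v = P/L_w = 109×10³ / 510 = 213.7 N/mm (vertical).
Torsion M = P·e = 109×10³ × 220 = 23980000 N·mm.
Critical point at (x, y) = (80, 127.5) from centroid. f_tx = M·y/J = 507.2 N/mm; f_ty = M·x/J = 318.3 N/mm.
Resultant f_max = √[f_tx² + (f_v + f_ty)²] = √[507.2² + (213.7 + 318.3)²] = 735.1 N/mm.
Capacity per unit length: r_n/Ω = (1/2.0) × 0.6 × 430 × (0.707 × 16) = 1459 N/mm.
735.1 ≤ 1459 → adequate.

f_max ≈ 735 N/mm; adequate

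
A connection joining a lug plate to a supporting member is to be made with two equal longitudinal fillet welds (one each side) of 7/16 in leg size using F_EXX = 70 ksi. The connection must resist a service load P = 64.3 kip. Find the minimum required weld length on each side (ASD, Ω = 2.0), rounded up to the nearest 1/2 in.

Throat t_e = 0.707 × 0.4375 = 0.3093 in.
r_n/Ω = (0.6 × 70 × 0.3093) / 2.0 = 6.496 kip/in.
L_req = P / (r_n/Ω) = 64.3 / 6.496 = 9.899 in total.
Per side: 9.899 / 2 = 4.95 in.
Round up → use L = 5 in on each side.

L = 5 in on each side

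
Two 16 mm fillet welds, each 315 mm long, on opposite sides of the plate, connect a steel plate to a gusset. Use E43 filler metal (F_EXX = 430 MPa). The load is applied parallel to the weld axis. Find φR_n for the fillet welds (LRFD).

Effective throat t_e = 0.707 × 16 = 11.31 mm.
Total length L = 630 mm; A_we = 11.31 × 630 = 7127 mm².
F_nw = 0.6 F_EXX = 0.6 × 430 = 258 MPa.
φR_n = 0.75 × 258 × 7127 × 10⁻³ = 1379 kN.

φR_n ≈ 1380 kN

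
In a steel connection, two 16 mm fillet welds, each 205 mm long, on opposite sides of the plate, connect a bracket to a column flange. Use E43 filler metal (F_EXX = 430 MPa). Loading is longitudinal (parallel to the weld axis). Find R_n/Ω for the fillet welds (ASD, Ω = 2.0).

Effective throat t_e = 0.707 × 16 = 11.31 mm.
Total length L = 410 mm; A_we = 11.31 × 410 = 4638 mm².
F_nw = 0.6 F_EXX = 0.6 × 430 = 258 MPa.
R_n = 258 × 4638 × 10⁻³ = 1197 kN; R_n/Ω = 1197/2.0 = 598.3 kN.

R_n/Ω ≈ 598 kN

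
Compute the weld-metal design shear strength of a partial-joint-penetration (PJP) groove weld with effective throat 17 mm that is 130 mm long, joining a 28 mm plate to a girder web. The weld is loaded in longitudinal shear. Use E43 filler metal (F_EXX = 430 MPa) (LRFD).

Effective throat (given) t_e = 17 mm.
A_we = 17 × 130 = 2210 mm².
F_nw = 0.6 F_EXX = 258 MPa.
φR_n = 0.75 × 258 × 2210 × 10⁻³ = 427.6 kN.

φR_n ≈ 428 kN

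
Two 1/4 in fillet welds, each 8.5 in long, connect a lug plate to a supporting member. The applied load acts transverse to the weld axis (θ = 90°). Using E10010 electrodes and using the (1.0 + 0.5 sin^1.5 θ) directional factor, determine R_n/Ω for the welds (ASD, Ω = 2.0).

R_n/Ω ≈ 135 kip

E100XX → F_EXX = 100 ksi.
t_e = 0.707 × 0.25 = 0.1767 in; A_we = 0.1767 × 17 = 3.005 in².
Directional factor: 1.0 + 0.5 sin^1.5(90°) = 1.5.
F_nw = 0.6 × 100 × 1.5 = 90 ksi.
R_n/Ω = (90 × 3.005) / 2.0 = 135.2 kip.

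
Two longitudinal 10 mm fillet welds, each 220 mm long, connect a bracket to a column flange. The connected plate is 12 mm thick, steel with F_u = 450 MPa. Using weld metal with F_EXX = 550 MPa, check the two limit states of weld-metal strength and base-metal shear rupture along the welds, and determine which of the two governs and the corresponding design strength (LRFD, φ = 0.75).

φR_n ≈ 770 kN (weld metal governs)

t_e = 0.707 × 10 = 7.07 mm; L = 440 mm.
Weld metal: φR_n = 0.75 × 0.6 × 550 × 7.07 × 440 × 10⁻³ = 769.9 kN.
Base metal (shear rupture): φR_n = 0.75 × 0.6 × 450 × 12 × 440 × 10⁻³ = 1069 kN.
Governing: weld metal.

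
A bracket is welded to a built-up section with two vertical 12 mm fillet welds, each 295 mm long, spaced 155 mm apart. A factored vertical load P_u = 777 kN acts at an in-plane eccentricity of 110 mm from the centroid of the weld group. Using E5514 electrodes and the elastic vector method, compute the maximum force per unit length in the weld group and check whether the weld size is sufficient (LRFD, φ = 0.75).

E55XX → F_EXX = 550 MPa.
Total weld length L_w = 590 mm. Treat welds as unit-width lines.
Polar moment about centroid: J = 2[d³/12 + d(b/2)²] = 2[295³/12 + 295×77.5²] = 7822000 mm³.
Direct shear f_v = P/L_w = 777×10³ / 590 = 1317 N/mm (vertical).
Torsion M = P·e = 777×10³ × 110 = 85470000 N·mm.
Critical point at (x, y) = (77.5, 147.5) from centroid. f_tx = M·y/J = 1612 N/mm; f_ty = M·x/J = 846.8 N/mm.
Resultant f_max = √[f_tx² + (f_v + f_ty)²] = √[1612² + (1317 + 846.8)²] = 2698 N/mm.
Capacity per unit length: φr_n = 0.75 × 0.6 × 550 × (0.707 × 12) = 2100 N/mm.
2698 > 2100 → NOT adequate.

f_max ≈ 2700 N/mm; NOT adequate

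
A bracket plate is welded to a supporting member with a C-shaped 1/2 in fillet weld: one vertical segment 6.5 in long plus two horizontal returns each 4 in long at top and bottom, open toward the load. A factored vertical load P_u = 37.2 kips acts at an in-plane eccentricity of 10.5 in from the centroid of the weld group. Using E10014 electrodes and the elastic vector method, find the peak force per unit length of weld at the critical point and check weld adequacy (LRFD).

f_max ≈ 14.7 kip/in; adequate

E100XX → F_EXX = 100 ksi.
Total weld length L_w = 14.5 in. Treat welds as unit-width lines.
Centroid: x̄ = 2×4×2 / 14.5 = 1.103 in from the vertical weld.
Polar moment about centroid: J = I_x + I_y = [6.5³/12 + 2×4×3.25²] + [6.5×1.103² + 2(4³/12 + 4×0.8966²)] = 132.4 in³.
Direct shear f_v = P/L_w = 37.2 / 14.5 = 2.566 kip/in (vertical).
Torsion M = P·e = 37.2 × 10.5 = 390.6 kip·in.
Critical point at (x, y) = (2.897, 3.25) from centroid. f_tx = M·y/J = 9.588 kip/in; f_ty = M·x/J = 8.545 kip/in.
Resultant f_max = √[f_tx² + (f_v + f_ty)²] = √[9.588² + (2.566 + 8.545)²] = 14.68 kip/in.
Capacity per unit length: φr_n = 0.75 × 0.6 × 100 × (0.707 × 0.5) = 15.91 kip/in.
14.68 ≤ 15.91 → adequate.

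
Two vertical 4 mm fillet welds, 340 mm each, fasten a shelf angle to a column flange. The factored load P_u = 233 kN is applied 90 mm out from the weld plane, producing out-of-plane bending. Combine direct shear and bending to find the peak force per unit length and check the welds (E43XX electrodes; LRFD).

f_max ≈ 643 N/mm; NOT adequate

E43XX → F_EXX = 430 MPa.
L_w = 2 × 340 = 680 mm; section modulus (unit throat) S = 2 × L²/6 = 38530 mm².
Direct shear f_v = P/L_w = 233×10³/680 = 342.6 N/mm.
Moment M = P × e = 233×10³ × 90 = 20970000 N·mm; bending f_b = M/S = 544.2 N/mm.
f_max = √(f_v² + f_b²) = √(342.6² + 544.2²) = 643.1 N/mm.
φr_n = 0.75 × 0.6 × 430 × (0.707 × 4) = 547.2 N/mm → NOT adequate.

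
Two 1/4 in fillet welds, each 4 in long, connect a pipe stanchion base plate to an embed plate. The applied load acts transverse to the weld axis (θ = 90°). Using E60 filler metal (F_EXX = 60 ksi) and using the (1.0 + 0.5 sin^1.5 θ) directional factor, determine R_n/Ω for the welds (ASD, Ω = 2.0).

t_e = 0.707 × 0.25 = 0.1767 in; A_we = 0.1767 × 8 = 1.414 in².
Directional factor: 1.0 + 0.5 sin^1.5(90°) = 1.5.
F_nw = 0.6 × 60 × 1.5 = 54 ksi.
R_n/Ω = (54 × 1.414) / 2.0 = 38.18 kips.

R_n/Ω ≈ 38.2 kips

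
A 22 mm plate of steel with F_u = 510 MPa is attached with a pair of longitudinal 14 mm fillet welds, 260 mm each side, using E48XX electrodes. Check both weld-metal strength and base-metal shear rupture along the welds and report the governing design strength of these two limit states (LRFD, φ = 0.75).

φR_n ≈ 1110 kN (weld metal governs)

E48XX → F_EXX = 480 MPa.
t_e = 0.707 × 14 = 9.898 mm; L = 520 mm.
Weld metal: φR_n = 0.75 × 0.6 × 480 × 9.898 × 520 × 10⁻³ = 1112 kN.
Base metal (shear rupture): φR_n = 0.75 × 0.6 × 510 × 22 × 520 × 10⁻³ = 2625 kN.
Governing: weld metal.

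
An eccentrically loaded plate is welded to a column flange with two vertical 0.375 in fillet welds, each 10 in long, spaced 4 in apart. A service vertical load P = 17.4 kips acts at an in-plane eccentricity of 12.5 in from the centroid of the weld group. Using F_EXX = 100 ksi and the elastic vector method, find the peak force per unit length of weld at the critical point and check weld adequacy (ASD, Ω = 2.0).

Total weld length L_w = 20 in. Treat welds as unit-width lines.
Polar moment about centroid: J = 2[d³/12 + d(b/2)²] = 2[10³/12 + 10×2²] = 246.7 in³.
Direct shear f_v = P/L_w = 17.4 / 20 = 0.87 kip/in (vertical).
Torsion M = P·e = 17.4 × 12.5 = 217.5 kip·in.
Critical point at (x, y) = (2, 5) from centroid. f_tx = M·y/J = 4.409 kip/in; f_ty = M·x/J = 1.764 kip/in.
Resultant f_max = √[f_tx² + (f_v + f_ty)²] = √[4.409² + (0.87 + 1.764)²] = 5.135 kip/in.
Capacity per unit length: r_n/Ω = (1/2.0) × 0.6 × 100 × (0.707 × 0.375) = 7.954 kip/in.
5.135 ≤ 7.954 → adequate.

f_max ≈ 5.14 kip/in; adequate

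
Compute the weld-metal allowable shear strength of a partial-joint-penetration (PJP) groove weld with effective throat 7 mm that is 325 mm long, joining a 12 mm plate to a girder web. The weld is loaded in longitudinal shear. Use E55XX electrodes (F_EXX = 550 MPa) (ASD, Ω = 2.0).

Effective throat (given) t_e = 7 mm.
A_we = 7 × 325 = 2275 mm².
F_nw = 0.6 F_EXX = 330 MPa.
R_n/Ω = (330 × 2275) / 2.0 × 10⁻³ = 375.4 kN.

R_n/Ω ≈ 375 kN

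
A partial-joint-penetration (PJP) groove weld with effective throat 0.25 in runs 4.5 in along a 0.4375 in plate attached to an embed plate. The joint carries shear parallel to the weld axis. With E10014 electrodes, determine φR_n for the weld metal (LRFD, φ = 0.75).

E100XX → F_EXX = 100 ksi.
Effective throat (given) t_e = 0.25 in.
A_we = 0.25 × 4.5 = 1.125 in².
F_nw = 0.6 F_EXX = 60 ksi.
φR_n = 0.75 × 60 × 1.125 = 50.62 kips.

φR_n ≈ 50.6 kips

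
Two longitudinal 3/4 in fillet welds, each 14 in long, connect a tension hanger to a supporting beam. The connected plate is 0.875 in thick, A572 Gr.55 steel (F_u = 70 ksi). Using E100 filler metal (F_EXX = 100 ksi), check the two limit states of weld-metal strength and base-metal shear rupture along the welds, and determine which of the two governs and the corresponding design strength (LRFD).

t_e = 0.707 × 0.75 = 0.5302 in; L = 28 in.
Weld metal: φR_n = 0.75 × 0.6 × 100 × 0.5302 × 28 = 668.1 kips.
Base metal (shear rupture): φR_n = 0.75 × 0.6 × 70 × 0.875 × 28 = 771.8 kips.
Governing: weld metal.

φR_n ≈ 668 kips (weld metal governs)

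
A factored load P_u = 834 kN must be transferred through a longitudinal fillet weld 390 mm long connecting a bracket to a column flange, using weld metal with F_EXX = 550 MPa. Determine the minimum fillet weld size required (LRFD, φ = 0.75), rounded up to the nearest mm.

Total weld length L = 390 mm.
Required throat t_e = P_u / (φ × 0.6 F_EXX × L) = 834 / (0.75 × 0.6 × 550 × 390 × 10⁻³) = 8.64 mm.
Required leg w = t_e / 0.707 = 12.22 mm → use 13 mm.

w = 13 mm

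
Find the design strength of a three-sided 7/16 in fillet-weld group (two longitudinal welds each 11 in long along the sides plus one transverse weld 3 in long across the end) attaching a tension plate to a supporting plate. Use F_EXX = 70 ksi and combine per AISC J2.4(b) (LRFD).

φR_n ≈ 244 kips

t_e = 0.707 × 0.4375 = 0.3093 in.
R_nwl = 0.6 × 70 × 0.3093 × 22 = 285.8 kips (longitudinal, 2 welds).
R_nwt = 0.6 × 70 × 0.3093 × 3 = 38.97 kips (transverse, base value).
(i) R_nwl + R_nwt = 324.8 kips; (ii) 0.85 R_nwl + 1.5 R_nwt = 301.4 kips.
R_n = max = 324.8 kips [governs: (i)]; φR_n = 243.6 kips.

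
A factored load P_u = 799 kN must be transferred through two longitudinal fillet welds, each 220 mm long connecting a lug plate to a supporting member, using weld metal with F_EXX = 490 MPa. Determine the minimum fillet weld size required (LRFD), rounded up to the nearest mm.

w = 12 mm

Total weld length L = 440 mm.
Required throat t_e = P_u / (φ × 0.6 F_EXX × L) = 799 / (0.75 × 0.6 × 490 × 440 × 10⁻³) = 8.235 mm.
Required leg w = t_e / 0.707 = 11.65 mm → use 12 mm.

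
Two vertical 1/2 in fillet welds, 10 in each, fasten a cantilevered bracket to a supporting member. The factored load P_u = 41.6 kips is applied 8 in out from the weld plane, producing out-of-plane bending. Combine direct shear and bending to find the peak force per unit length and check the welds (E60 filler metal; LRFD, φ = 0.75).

f_max ≈ 10.2 kip/in; NOT adequate

E60XX → F_EXX = 60 ksi.
L_w = 2 × 10 = 20 in; section modulus (unit throat) S = 2 × L²/6 = 33.33 in².
Direct shear f_v = P/L_w = 41.6/20 = 2.08 kip/in.
Moment M = P × e = 41.6 × 8 = 332.8 kip·in; bending f_b = M/S = 9.984 kip/in.
f_max = √(f_v² + f_b²) = √(2.08² + 9.984²) = 10.2 kip/in.
φr_n = 0.75 × 0.6 × 60 × (0.707 × 0.5) = 9.544 kip/in → NOT adequate.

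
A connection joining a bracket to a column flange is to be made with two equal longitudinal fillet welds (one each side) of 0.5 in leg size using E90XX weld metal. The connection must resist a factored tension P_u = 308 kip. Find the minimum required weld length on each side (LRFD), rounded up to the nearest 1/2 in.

L = 11 in on each side

E90XX → F_EXX = 90 ksi.
Throat t_e = 0.707 × 0.5 = 0.3535 in.
φr_n = 0.75 × 0.6 × 90 × 0.3535 = 14.32 kip/in.
L_req = P_u / φr_n = 308 / 14.32 = 21.51 in total.
Per side: 21.51 / 2 = 10.76 in.
Round up → use L = 11 in on each side.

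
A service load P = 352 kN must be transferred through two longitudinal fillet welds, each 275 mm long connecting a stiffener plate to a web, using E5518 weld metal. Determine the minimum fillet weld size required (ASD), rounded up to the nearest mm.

w = 6 mm

E55XX → F_EXX = 550 MPa.
Total weld length L = 550 mm.
Required throat t_e = P × Ω / (0.6 F_EXX × L) = 352 × 2.0 / (0.6 × 550 × 550 × 10⁻³) = 3.879 mm.
Required leg w = t_e / 0.707 = 5.486 mm → use 6 mm.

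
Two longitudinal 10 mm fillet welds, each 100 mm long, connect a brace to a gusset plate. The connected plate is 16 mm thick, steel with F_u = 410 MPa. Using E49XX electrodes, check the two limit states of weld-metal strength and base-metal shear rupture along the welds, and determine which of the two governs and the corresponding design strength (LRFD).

φR_n ≈ 312 kN (weld metal governs)

E49XX → F_EXX = 490 MPa.
t_e = 0.707 × 10 = 7.07 mm; L = 200 mm.
Weld metal: φR_n = 0.75 × 0.6 × 490 × 7.07 × 200 × 10⁻³ = 311.8 kN.
Base metal (shear rupture): φR_n = 0.75 × 0.6 × 410 × 16 × 200 × 10⁻³ = 590.4 kN.
Governing: weld metal.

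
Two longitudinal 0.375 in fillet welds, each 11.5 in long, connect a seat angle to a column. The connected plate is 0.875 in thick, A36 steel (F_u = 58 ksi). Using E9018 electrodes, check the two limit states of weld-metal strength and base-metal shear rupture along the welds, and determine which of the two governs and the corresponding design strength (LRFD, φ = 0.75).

φR_n ≈ 247 kip (weld metal governs)

E90XX → F_EXX = 90 ksi.
t_e = 0.707 × 0.375 = 0.2651 in; L = 23 in.
Weld metal: φR_n = 0.75 × 0.6 × 90 × 0.2651 × 23 = 247 kip.
Base metal (shear rupture): φR_n = 0.75 × 0.6 × 58 × 0.875 × 23 = 525.3 kip.
Governing: weld metal.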